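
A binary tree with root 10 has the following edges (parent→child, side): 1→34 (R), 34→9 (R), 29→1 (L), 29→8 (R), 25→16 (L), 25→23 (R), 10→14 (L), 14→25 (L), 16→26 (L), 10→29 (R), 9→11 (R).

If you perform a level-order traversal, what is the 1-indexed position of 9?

11

Level-order visits nodes level by level from the root, left to right within each level.
Level 0: 10
Level 1: 14, 29
Level 2: 25, 1, 8
Level 3: 16, 23, 34
Level 4: 26, 9
Level 5: 11
Full level-order sequence: 10, 14, 29, 25, 1, 8, 16, 23, 34, 26, 9, 11.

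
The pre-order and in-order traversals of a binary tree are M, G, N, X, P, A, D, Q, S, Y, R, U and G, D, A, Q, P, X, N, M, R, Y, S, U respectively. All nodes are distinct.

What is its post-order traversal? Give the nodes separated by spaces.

The first element of pre-order is the root; it splits in-order into left and right subtrees.
Root M: left subtree has 7 nodes {G, D, A, Q, P, X, N}, right has 4 {R, Y, S, U}.
  Root G: left subtree has 0 nodes { }, right has 6 {D, A, Q, P, X, N}.
    Root N: left subtree has 5 nodes {D, A, Q, P, X}, right has 0 { }.
      Root X: left subtree has 4 nodes {D, A, Q, P}, right has 0 { }.
        Root P: left subtree has 3 nodes {D, A, Q}, right has 0 { }.
          Root A: left subtree has 1 node {D}, right has 1 {Q}.
  Root S: left subtree has 2 nodes {R, Y}, right has 1 {U}.
    Root Y: left subtree has 1 node {R}, right has 0 { }.

D Q A P X N G R Y U S M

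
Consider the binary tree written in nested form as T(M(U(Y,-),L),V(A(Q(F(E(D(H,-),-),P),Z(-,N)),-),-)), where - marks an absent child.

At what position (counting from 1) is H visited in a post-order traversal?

Post-order visits the left subtree, then the right subtree, then the node.
At T: go left to M.
  At M: go left to U.
    At U: go left to Y.
      Y is a leaf — visit Y.
    At U: no right child.
    Visit U.
  At M: go right to L.
    L is a leaf — visit L.
  Visit M.
At T: go right to V.
  At V: go left to A.
    At A: go left to Q.
      At Q: go left to F.
        At F: go left to E.
          At E: go left to D.
            At D: go left to H.
              H is a leaf — visit H.
            At D: no right child.
            Visit D.
          At E: no right child.
          Visit E.
        At F: go right to P.
          P is a leaf — visit P.
        Visit F.
      At Q: go right to Z.
        At Z: no left child.
        At Z: go right to N.
          N is a leaf — visit N.
        Visit Z.
      Visit Q.
    At A: no right child.
    Visit A.
  At V: no right child.
  Visit V.
Visit T.
Full post-order sequence: Y, U, L, M, H, D, E, P, F, N, Z, Q, A, V, T.

5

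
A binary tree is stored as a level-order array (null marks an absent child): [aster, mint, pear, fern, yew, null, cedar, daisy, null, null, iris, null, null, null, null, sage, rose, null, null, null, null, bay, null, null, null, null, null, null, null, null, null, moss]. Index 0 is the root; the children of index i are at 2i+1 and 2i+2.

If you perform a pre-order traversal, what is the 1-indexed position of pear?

Pre-order visits the node, then its left subtree, then its right subtree.
Visit aster.
At aster: go left to mint.
  Visit mint.
  At mint: go left to fern.
    Visit fern.
    At fern: go left to daisy.
      Visit daisy.
      At daisy: go left to sage.
        Visit sage.
        At sage: go left to moss.
          moss is a leaf — visit moss.
        At sage: no right child.
      At daisy: go right to rose.
        rose is a leaf — visit rose.
    At fern: no right child.
  At mint: go right to yew.
    Visit yew.
    At yew: no left child.
    At yew: go right to iris.
      Visit iris.
      At iris: go left to bay.
        bay is a leaf — visit bay.
      At iris: no right child.
At aster: go right to pear.
  Visit pear.
  At pear: no left child.
  At pear: go right to cedar.
    cedar is a leaf — visit cedar.
Full pre-order sequence: aster, mint, fern, daisy, sage, moss, rose, yew, iris, bay, pear, cedar.

11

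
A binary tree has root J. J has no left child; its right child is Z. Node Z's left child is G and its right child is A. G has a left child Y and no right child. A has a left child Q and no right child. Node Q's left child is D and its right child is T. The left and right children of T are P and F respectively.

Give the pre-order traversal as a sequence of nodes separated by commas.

Pre-order visits the node, then its left subtree, then its right subtree.
Visit J.
At J: no left child.
At J: go right to Z.
  Visit Z.
  At Z: go left to G.
    Visit G.
    At G: go left to Y.
      Y is a leaf — visit Y.
    At G: no right child.
  At Z: go right to A.
    Visit A.
    At A: go left to Q.
      Visit Q.
      At Q: go left to D.
        D is a leaf — visit D.
      At Q: go right to T.
        Visit T.
        At T: go left to P.
          P is a leaf — visit P.
        At T: go right to F.
          F is a leaf — visit F.
    At A: no right child.

J, Z, G, Y, A, Q, D, T, P, F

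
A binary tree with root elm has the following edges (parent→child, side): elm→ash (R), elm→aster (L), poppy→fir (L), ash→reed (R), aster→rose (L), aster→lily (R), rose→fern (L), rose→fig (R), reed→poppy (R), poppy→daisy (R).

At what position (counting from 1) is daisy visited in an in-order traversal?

In-order visits the left subtree, then the node, then the right subtree.
At elm: go left to aster.
  At aster: go left to rose.
    At rose: go left to fern.
      fern is a leaf — visit fern.
    Visit rose.
    At rose: go right to fig.
      fig is a leaf — visit fig.
  Visit aster.
  At aster: go right to lily.
    lily is a leaf — visit lily.
Visit elm.
At elm: go right to ash.
  At ash: no left child.
  Visit ash.
  At ash: go right to reed.
    At reed: no left child.
    Visit reed.
    At reed: go right to poppy.
      At poppy: go left to fir.
        fir is a leaf — visit fir.
      Visit poppy.
      At poppy: go right to daisy.
        daisy is a leaf — visit daisy.
Full in-order sequence: fern, rose, fig, aster, lily, elm, ash, reed, fir, poppy, daisy.

11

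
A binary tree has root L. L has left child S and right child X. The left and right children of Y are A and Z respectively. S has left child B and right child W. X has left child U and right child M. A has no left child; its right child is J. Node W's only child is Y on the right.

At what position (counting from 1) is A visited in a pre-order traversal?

6

Pre-order visits the node, then its left subtree, then its right subtree.
Visit L.
At L: go left to S.
  Visit S.
  At S: go left to B.
    B is a leaf — visit B.
  At S: go right to W.
    Visit W.
    At W: no left child.
    At W: go right to Y.
      Visit Y.
      At Y: go left to A.
        Visit A.
        At A: no left child.
        At A: go right to J.
          J is a leaf — visit J.
      At Y: go right to Z.
        Z is a leaf — visit Z.
At L: go right to X.
  Visit X.
  At X: go left to U.
    U is a leaf — visit U.
  At X: go right to M.
    M is a leaf — visit M.
Full pre-order sequence: L, S, B, W, Y, A, J, Z, X, U, M.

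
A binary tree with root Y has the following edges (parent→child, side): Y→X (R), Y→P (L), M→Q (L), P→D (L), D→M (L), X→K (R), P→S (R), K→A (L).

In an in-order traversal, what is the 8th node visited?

A

In-order visits the left subtree, then the node, then the right subtree.
At Y: go left to P.
  At P: go left to D.
    At D: go left to M.
      At M: go left to Q.
        Q is a leaf — visit Q.
      Visit M.
      At M: no right child.
    Visit D.
    At D: no right child.
  Visit P.
  At P: go right to S.
    S is a leaf — visit S.
Visit Y.
At Y: go right to X.
  At X: no left child.
  Visit X.
  At X: go right to K.
    At K: go left to A.
      A is a leaf — visit A.
    Visit K.
    At K: no right child.
Full in-order sequence: Q, M, D, P, S, Y, X, A, K.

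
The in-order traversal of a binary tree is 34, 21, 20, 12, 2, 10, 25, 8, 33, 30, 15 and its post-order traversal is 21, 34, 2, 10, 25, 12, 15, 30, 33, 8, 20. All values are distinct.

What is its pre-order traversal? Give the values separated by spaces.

The last element of post-order is the root; it splits in-order into left and right subtrees.
Root 20: left subtree has 2 nodes {34, 21}, right has 8 {12, 2, 10, 25, 8, 33, 30, 15}.
  Root 34: left subtree has 0 nodes { }, right has 1 {21}.
  Root 8: left subtree has 4 nodes {12, 2, 10, 25}, right has 3 {33, 30, 15}.
    Root 12: left subtree has 0 nodes { }, right has 3 {2, 10, 25}.
      Root 25: left subtree has 2 nodes {2, 10}, right has 0 { }.
        Root 10: left subtree has 1 node {2}, right has 0 { }.
    Root 33: left subtree has 0 nodes { }, right has 2 {30, 15}.
      Root 30: left subtree has 0 nodes { }, right has 1 {15}.

20 34 21 8 12 25 10 2 33 30 15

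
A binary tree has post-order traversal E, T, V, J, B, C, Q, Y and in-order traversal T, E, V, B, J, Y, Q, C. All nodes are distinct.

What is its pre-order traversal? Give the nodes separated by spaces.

Y B V T E J Q C

The last element of post-order is the root; it splits in-order into left and right subtrees.
Root Y: left subtree has 5 nodes {T, E, V, B, J}, right has 2 {Q, C}.
  Root B: left subtree has 3 nodes {T, E, V}, right has 1 {J}.
    Root V: left subtree has 2 nodes {T, E}, right has 0 { }.
      Root T: left subtree has 0 nodes { }, right has 1 {E}.
  Root Q: left subtree has 0 nodes { }, right has 1 {C}.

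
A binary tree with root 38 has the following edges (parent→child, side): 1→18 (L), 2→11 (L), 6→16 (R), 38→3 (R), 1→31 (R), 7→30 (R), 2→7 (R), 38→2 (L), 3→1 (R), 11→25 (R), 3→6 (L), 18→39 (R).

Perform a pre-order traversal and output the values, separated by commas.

38, 2, 11, 25, 7, 30, 3, 6, 16, 1, 18, 39, 31

Pre-order visits the node, then its left subtree, then its right subtree.
Visit 38.
At 38: go left to 2.
  Visit 2.
  At 2: go left to 11.
    Visit 11.
    At 11: no left child.
    At 11: go right to 25.
      25 is a leaf — visit 25.
  At 2: go right to 7.
    Visit 7.
    At 7: no left child.
    At 7: go right to 30.
      30 is a leaf — visit 30.
At 38: go right to 3.
  Visit 3.
  At 3: go left to 6.
    Visit 6.
    At 6: no left child.
    At 6: go right to 16.
      16 is a leaf — visit 16.
  At 3: go right to 1.
    Visit 1.
    At 1: go left to 18.
      Visit 18.
      At 18: no left child.
      At 18: go right to 39.
        39 is a leaf — visit 39.
    At 1: go right to 31.
      31 is a leaf — visit 31.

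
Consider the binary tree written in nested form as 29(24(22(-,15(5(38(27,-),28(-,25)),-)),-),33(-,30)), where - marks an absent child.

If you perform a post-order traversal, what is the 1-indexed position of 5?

5

Post-order visits the left subtree, then the right subtree, then the node.
At 29: go left to 24.
  At 24: go left to 22.
    At 22: no left child.
    At 22: go right to 15.
      At 15: go left to 5.
        At 5: go left to 38.
          At 38: go left to 27.
            27 is a leaf — visit 27.
          At 38: no right child.
          Visit 38.
        At 5: go right to 28.
          At 28: no left child.
          At 28: go right to 25.
            25 is a leaf — visit 25.
          Visit 28.
        Visit 5.
      At 15: no right child.
      Visit 15.
    Visit 22.
  At 24: no right child.
  Visit 24.
At 29: go right to 33.
  At 33: no left child.
  At 33: go right to 30.
    30 is a leaf — visit 30.
  Visit 33.
Visit 29.
Full post-order sequence: 27, 38, 25, 28, 5, 15, 22, 24, 30, 33, 29.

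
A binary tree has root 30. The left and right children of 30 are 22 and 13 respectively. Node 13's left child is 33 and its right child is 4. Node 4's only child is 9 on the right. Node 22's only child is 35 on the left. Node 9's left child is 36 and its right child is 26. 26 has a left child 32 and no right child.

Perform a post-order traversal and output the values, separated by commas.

35, 22, 33, 36, 32, 26, 9, 4, 13, 30

Post-order visits the left subtree, then the right subtree, then the node.
At 30: go left to 22.
  At 22: go left to 35.
    35 is a leaf — visit 35.
  At 22: no right child.
  Visit 22.
At 30: go right to 13.
  At 13: go left to 33.
    33 is a leaf — visit 33.
  At 13: go right to 4.
    At 4: no left child.
    At 4: go right to 9.
      At 9: go left to 36.
        36 is a leaf — visit 36.
      At 9: go right to 26.
        At 26: go left to 32.
          32 is a leaf — visit 32.
        At 26: no right child.
        Visit 26.
      Visit 9.
    Visit 4.
  Visit 13.
Visit 30.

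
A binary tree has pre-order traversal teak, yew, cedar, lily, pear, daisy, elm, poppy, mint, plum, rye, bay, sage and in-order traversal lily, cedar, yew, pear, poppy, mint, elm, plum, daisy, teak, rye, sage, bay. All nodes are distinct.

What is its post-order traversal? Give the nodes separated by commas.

lily, cedar, mint, poppy, plum, elm, daisy, pear, yew, sage, bay, rye, teak

The first element of pre-order is the root; it splits in-order into left and right subtrees.
Root teak: left subtree has 9 nodes {lily, cedar, yew, pear, poppy, mint, elm, plum, daisy}, right has 3 {rye, sage, bay}.
  Root yew: left subtree has 2 nodes {lily, cedar}, right has 6 {pear, poppy, mint, elm, plum, daisy}.
    Root cedar: left subtree has 1 node {lily}, right has 0 { }.
    Root pear: left subtree has 0 nodes { }, right has 5 {poppy, mint, elm, plum, daisy}.
      Root daisy: left subtree has 4 nodes {poppy, mint, elm, plum}, right has 0 { }.
        Root elm: left subtree has 2 nodes {poppy, mint}, right has 1 {plum}.
          Root poppy: left subtree has 0 nodes { }, right has 1 {mint}.
  Root rye: left subtree has 0 nodes { }, right has 2 {sage, bay}.
    Root bay: left subtree has 1 node {sage}, right has 0 { }.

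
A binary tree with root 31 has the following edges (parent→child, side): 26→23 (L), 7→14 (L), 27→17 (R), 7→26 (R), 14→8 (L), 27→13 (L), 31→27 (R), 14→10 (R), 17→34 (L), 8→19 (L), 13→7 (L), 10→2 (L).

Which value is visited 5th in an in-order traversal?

2

In-order visits the left subtree, then the node, then the right subtree.
At 31: no left child.
Visit 31.
At 31: go right to 27.
  At 27: go left to 13.
    At 13: go left to 7.
      At 7: go left to 14.
        At 14: go left to 8.
          At 8: go left to 19.
            19 is a leaf — visit 19.
          Visit 8.
          At 8: no right child.
        Visit 14.
        At 14: go right to 10.
          At 10: go left to 2.
            2 is a leaf — visit 2.
          Visit 10.
          At 10: no right child.
      Visit 7.
      At 7: go right to 26.
        At 26: go left to 23.
          23 is a leaf — visit 23.
        Visit 26.
        At 26: no right child.
    Visit 13.
    At 13: no right child.
  Visit 27.
  At 27: go right to 17.
    At 17: go left to 34.
      34 is a leaf — visit 34.
    Visit 17.
    At 17: no right child.
Full in-order sequence: 31, 19, 8, 14, 2, 10, 7, 23, 26, 13, 27, 34, 17.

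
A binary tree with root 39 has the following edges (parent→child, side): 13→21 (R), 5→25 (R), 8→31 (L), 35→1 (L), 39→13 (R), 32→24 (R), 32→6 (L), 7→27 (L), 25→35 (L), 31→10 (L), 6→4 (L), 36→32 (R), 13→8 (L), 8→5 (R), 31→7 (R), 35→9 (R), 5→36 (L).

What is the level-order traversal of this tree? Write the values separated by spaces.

39 13 8 21 31 5 10 7 36 25 27 32 35 6 24 1 9 4

Level-order visits nodes level by level from the root, left to right within each level.
Level 0: 39
Level 1: 13
Level 2: 8, 21
Level 3: 31, 5
Level 4: 10, 7, 36, 25
Level 5: 27, 32, 35
Level 6: 6, 24, 1, 9
Level 7: 4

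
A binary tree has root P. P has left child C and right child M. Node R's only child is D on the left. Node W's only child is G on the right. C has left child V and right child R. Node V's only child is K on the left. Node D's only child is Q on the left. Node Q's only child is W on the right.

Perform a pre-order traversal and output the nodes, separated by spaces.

Pre-order visits the node, then its left subtree, then its right subtree.
Visit P.
At P: go left to C.
  Visit C.
  At C: go left to V.
    Visit V.
    At V: go left to K.
      K is a leaf — visit K.
    At V: no right child.
  At C: go right to R.
    Visit R.
    At R: go left to D.
      Visit D.
      At D: go left to Q.
        Visit Q.
        At Q: no left child.
        At Q: go right to W.
          Visit W.
          At W: no left child.
          At W: go right to G.
            G is a leaf — visit G.
      At D: no right child.
    At R: no right child.
At P: go right to M.
  M is a leaf — visit M.

P C V K R D Q W G M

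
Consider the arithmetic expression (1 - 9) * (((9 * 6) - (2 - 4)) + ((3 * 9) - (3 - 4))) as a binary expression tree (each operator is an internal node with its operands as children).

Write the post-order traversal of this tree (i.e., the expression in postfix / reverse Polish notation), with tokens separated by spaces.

1 9 - 9 6 * 2 4 - - 3 9 * 3 4 - - + *

Post-order on an expression tree gives postfix notation: for each operator, emit left operand, right operand, then the operator.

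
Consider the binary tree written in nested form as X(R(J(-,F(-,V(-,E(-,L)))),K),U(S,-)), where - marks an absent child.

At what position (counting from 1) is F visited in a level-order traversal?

Level-order visits nodes level by level from the root, left to right within each level.
Level 0: X
Level 1: R, U
Level 2: J, K, S
Level 3: F
Level 4: V
Level 5: E
Level 6: L
Full level-order sequence: X, R, U, J, K, S, F, V, E, L.

7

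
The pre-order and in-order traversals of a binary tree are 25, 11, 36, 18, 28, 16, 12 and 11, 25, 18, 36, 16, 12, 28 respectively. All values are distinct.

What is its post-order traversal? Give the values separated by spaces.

11 18 12 16 28 36 25

The first element of pre-order is the root; it splits in-order into left and right subtrees.
Root 25: left subtree has 1 node {11}, right has 5 {18, 36, 16, 12, 28}.
  Root 36: left subtree has 1 node {18}, right has 3 {16, 12, 28}.
    Root 28: left subtree has 2 nodes {16, 12}, right has 0 { }.
      Root 16: left subtree has 0 nodes { }, right has 1 {12}.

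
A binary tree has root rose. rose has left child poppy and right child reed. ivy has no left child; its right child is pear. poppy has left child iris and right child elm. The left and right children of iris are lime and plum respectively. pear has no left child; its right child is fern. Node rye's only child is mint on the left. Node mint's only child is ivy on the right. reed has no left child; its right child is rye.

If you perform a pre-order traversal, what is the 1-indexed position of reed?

7

Pre-order visits the node, then its left subtree, then its right subtree.
Visit rose.
At rose: go left to poppy.
  Visit poppy.
  At poppy: go left to iris.
    Visit iris.
    At iris: go left to lime.
      lime is a leaf — visit lime.
    At iris: go right to plum.
      plum is a leaf — visit plum.
  At poppy: go right to elm.
    elm is a leaf — visit elm.
At rose: go right to reed.
  Visit reed.
  At reed: no left child.
  At reed: go right to rye.
    Visit rye.
    At rye: go left to mint.
      Visit mint.
      At mint: no left child.
      At mint: go right to ivy.
        Visit ivy.
        At ivy: no left child.
        At ivy: go right to pear.
          Visit pear.
          At pear: no left child.
          At pear: go right to fern.
            fern is a leaf — visit fern.
    At rye: no right child.
Full pre-order sequence: rose, poppy, iris, lime, plum, elm, reed, rye, mint, ivy, pear, fern.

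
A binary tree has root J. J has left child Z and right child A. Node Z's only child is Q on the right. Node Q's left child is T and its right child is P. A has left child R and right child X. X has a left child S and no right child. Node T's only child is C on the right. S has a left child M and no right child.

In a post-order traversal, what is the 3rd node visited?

Post-order visits the left subtree, then the right subtree, then the node.
At J: go left to Z.
  At Z: no left child.
  At Z: go right to Q.
    At Q: go left to T.
      At T: no left child.
      At T: go right to C.
        C is a leaf — visit C.
      Visit T.
    At Q: go right to P.
      P is a leaf — visit P.
    Visit Q.
  Visit Z.
At J: go right to A.
  At A: go left to R.
    R is a leaf — visit R.
  At A: go right to X.
    At X: go left to S.
      At S: go left to M.
        M is a leaf — visit M.
      At S: no right child.
      Visit S.
    At X: no right child.
    Visit X.
  Visit A.
Visit J.
Full post-order sequence: C, T, P, Q, Z, R, M, S, X, A, J.

P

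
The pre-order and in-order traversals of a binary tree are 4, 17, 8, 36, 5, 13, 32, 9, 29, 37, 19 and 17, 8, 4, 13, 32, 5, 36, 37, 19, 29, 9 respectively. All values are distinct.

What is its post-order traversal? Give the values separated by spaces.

The first element of pre-order is the root; it splits in-order into left and right subtrees.
Root 4: left subtree has 2 nodes {17, 8}, right has 8 {13, 32, 5, 36, 37, 19, 29, 9}.
  Root 17: left subtree has 0 nodes { }, right has 1 {8}.
  Root 36: left subtree has 3 nodes {13, 32, 5}, right has 4 {37, 19, 29, 9}.
    Root 5: left subtree has 2 nodes {13, 32}, right has 0 { }.
      Root 13: left subtree has 0 nodes { }, right has 1 {32}.
    Root 9: left subtree has 3 nodes {37, 19, 29}, right has 0 { }.
      Root 29: left subtree has 2 nodes {37, 19}, right has 0 { }.
        Root 37: left subtree has 0 nodes { }, right has 1 {19}.

8 17 32 13 5 19 37 29 9 36 4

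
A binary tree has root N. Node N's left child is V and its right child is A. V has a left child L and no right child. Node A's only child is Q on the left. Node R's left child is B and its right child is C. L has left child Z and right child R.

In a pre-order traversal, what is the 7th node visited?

C

Pre-order visits the node, then its left subtree, then its right subtree.
Visit N.
At N: go left to V.
  Visit V.
  At V: go left to L.
    Visit L.
    At L: go left to Z.
      Z is a leaf — visit Z.
    At L: go right to R.
      Visit R.
      At R: go left to B.
        B is a leaf — visit B.
      At R: go right to C.
        C is a leaf — visit C.
  At V: no right child.
At N: go right to A.
  Visit A.
  At A: go left to Q.
    Q is a leaf — visit Q.
  At A: no right child.
Full pre-order sequence: N, V, L, Z, R, B, C, A, Q.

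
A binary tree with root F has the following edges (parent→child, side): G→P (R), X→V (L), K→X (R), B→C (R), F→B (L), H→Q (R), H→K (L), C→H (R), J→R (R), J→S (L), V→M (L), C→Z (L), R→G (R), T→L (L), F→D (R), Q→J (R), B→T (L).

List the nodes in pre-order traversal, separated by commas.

F, B, T, L, C, Z, H, K, X, V, M, Q, J, S, R, G, P, D

Pre-order visits the node, then its left subtree, then its right subtree.
Visit F.
At F: go left to B.
  Visit B.
  At B: go left to T.
    Visit T.
    At T: go left to L.
      L is a leaf — visit L.
    At T: no right child.
  At B: go right to C.
    Visit C.
    At C: go left to Z.
      Z is a leaf — visit Z.
    At C: go right to H.
      Visit H.
      At H: go left to K.
        Visit K.
        At K: no left child.
        At K: go right to X.
          Visit X.
          At X: go left to V.
            Visit V.
            At V: go left to M.
              M is a leaf — visit M.
            At V: no right child.
          At X: no right child.
      At H: go right to Q.
        Visit Q.
        At Q: no left child.
        At Q: go right to J.
          Visit J.
          At J: go left to S.
            S is a leaf — visit S.
          At J: go right to R.
            Visit R.
            At R: no left child.
            At R: go right to G.
              Visit G.
              At G: no left child.
              At G: go right to P.
                P is a leaf — visit P.
At F: go right to D.
  D is a leaf — visit D.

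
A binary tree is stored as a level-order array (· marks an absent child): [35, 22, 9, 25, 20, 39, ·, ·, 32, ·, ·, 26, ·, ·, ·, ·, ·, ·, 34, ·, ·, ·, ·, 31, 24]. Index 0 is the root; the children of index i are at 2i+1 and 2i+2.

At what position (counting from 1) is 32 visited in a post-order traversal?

2

Post-order visits the left subtree, then the right subtree, then the node.
At 35: go left to 22.
  At 22: go left to 25.
    At 25: no left child.
    At 25: go right to 32.
      At 32: no left child.
      At 32: go right to 34.
        34 is a leaf — visit 34.
      Visit 32.
    Visit 25.
  At 22: go right to 20.
    20 is a leaf — visit 20.
  Visit 22.
At 35: go right to 9.
  At 9: go left to 39.
    At 39: go left to 26.
      At 26: go left to 31.
        31 is a leaf — visit 31.
      At 26: go right to 24.
        24 is a leaf — visit 24.
      Visit 26.
    At 39: no right child.
    Visit 39.
  At 9: no right child.
  Visit 9.
Visit 35.
Full post-order sequence: 34, 32, 25, 20, 22, 31, 24, 26, 39, 9, 35.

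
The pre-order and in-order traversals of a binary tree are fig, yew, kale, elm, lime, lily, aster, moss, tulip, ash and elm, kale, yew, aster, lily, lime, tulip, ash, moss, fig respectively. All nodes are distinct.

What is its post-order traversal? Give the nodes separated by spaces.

elm kale aster lily ash tulip moss lime yew fig

The first element of pre-order is the root; it splits in-order into left and right subtrees.
Root fig: left subtree has 9 nodes {elm, kale, yew, aster, lily, lime, tulip, ash, moss}, right has 0 { }.
  Root yew: left subtree has 2 nodes {elm, kale}, right has 6 {aster, lily, lime, tulip, ash, moss}.
    Root kale: left subtree has 1 node {elm}, right has 0 { }.
    Root lime: left subtree has 2 nodes {aster, lily}, right has 3 {tulip, ash, moss}.
      Root lily: left subtree has 1 node {aster}, right has 0 { }.
      Root moss: left subtree has 2 nodes {tulip, ash}, right has 0 { }.
        Root tulip: left subtree has 0 nodes { }, right has 1 {ash}.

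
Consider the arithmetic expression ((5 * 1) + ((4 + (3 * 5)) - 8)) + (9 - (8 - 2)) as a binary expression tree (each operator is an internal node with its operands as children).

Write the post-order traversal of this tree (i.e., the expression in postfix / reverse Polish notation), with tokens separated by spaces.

Post-order on an expression tree gives postfix notation: for each operator, emit left operand, right operand, then the operator.

5 1 * 4 3 5 * + 8 - + 9 8 2 - - +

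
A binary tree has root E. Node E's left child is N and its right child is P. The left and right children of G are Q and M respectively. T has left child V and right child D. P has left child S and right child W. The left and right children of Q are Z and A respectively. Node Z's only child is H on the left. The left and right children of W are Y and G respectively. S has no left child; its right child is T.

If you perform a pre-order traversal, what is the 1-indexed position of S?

Pre-order visits the node, then its left subtree, then its right subtree.
Visit E.
At E: go left to N.
  N is a leaf — visit N.
At E: go right to P.
  Visit P.
  At P: go left to S.
    Visit S.
    At S: no left child.
    At S: go right to T.
      Visit T.
      At T: go left to V.
        V is a leaf — visit V.
      At T: go right to D.
        D is a leaf — visit D.
  At P: go right to W.
    Visit W.
    At W: go left to Y.
      Y is a leaf — visit Y.
    At W: go right to G.
      Visit G.
      At G: go left to Q.
        Visit Q.
        At Q: go left to Z.
          Visit Z.
          At Z: go left to H.
            H is a leaf — visit H.
          At Z: no right child.
        At Q: go right to A.
          A is a leaf — visit A.
      At G: go right to M.
        M is a leaf — visit M.
Full pre-order sequence: E, N, P, S, T, V, D, W, Y, G, Q, Z, H, A, M.

4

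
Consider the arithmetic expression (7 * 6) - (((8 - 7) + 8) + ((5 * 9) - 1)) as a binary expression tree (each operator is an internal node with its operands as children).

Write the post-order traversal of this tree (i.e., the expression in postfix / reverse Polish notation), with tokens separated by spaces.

7 6 * 8 7 - 8 + 5 9 * 1 - + -

Post-order on an expression tree gives postfix notation: for each operator, emit left operand, right operand, then the operator.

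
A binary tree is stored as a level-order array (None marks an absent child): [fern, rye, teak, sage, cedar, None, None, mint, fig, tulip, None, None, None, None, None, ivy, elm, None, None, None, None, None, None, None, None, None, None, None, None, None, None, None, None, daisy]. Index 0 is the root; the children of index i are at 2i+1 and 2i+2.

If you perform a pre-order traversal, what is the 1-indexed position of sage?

Pre-order visits the node, then its left subtree, then its right subtree.
Visit fern.
At fern: go left to rye.
  Visit rye.
  At rye: go left to sage.
    Visit sage.
    At sage: go left to mint.
      Visit mint.
      At mint: go left to ivy.
        ivy is a leaf — visit ivy.
      At mint: go right to elm.
        Visit elm.
        At elm: go left to daisy.
          daisy is a leaf — visit daisy.
        At elm: no right child.
    At sage: go right to fig.
      fig is a leaf — visit fig.
  At rye: go right to cedar.
    Visit cedar.
    At cedar: go left to tulip.
      tulip is a leaf — visit tulip.
    At cedar: no right child.
At fern: go right to teak.
  teak is a leaf — visit teak.
Full pre-order sequence: fern, rye, sage, mint, ivy, elm, daisy, fig, cedar, tulip, teak.

3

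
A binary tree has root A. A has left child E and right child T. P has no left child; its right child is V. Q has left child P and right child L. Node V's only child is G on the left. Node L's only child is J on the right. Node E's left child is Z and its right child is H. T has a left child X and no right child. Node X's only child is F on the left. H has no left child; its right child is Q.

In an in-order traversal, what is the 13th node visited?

In-order visits the left subtree, then the node, then the right subtree.
At A: go left to E.
  At E: go left to Z.
    Z is a leaf — visit Z.
  Visit E.
  At E: go right to H.
    At H: no left child.
    Visit H.
    At H: go right to Q.
      At Q: go left to P.
        At P: no left child.
        Visit P.
        At P: go right to V.
          At V: go left to G.
            G is a leaf — visit G.
          Visit V.
          At V: no right child.
      Visit Q.
      At Q: go right to L.
        At L: no left child.
        Visit L.
        At L: go right to J.
          J is a leaf — visit J.
Visit A.
At A: go right to T.
  At T: go left to X.
    At X: go left to F.
      F is a leaf — visit F.
    Visit X.
    At X: no right child.
  Visit T.
  At T: no right child.
Full in-order sequence: Z, E, H, P, G, V, Q, L, J, A, F, X, T.

T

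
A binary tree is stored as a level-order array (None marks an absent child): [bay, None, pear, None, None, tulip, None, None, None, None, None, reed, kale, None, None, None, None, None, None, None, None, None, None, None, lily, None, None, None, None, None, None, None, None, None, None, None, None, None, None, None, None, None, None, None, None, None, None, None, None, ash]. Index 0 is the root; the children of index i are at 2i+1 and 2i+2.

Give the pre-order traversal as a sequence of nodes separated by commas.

bay, pear, tulip, reed, lily, ash, kale

Pre-order visits the node, then its left subtree, then its right subtree.
Visit bay.
At bay: no left child.
At bay: go right to pear.
  Visit pear.
  At pear: go left to tulip.
    Visit tulip.
    At tulip: go left to reed.
      Visit reed.
      At reed: no left child.
      At reed: go right to lily.
        Visit lily.
        At lily: go left to ash.
          ash is a leaf — visit ash.
        At lily: no right child.
    At tulip: go right to kale.
      kale is a leaf — visit kale.
  At pear: no right child.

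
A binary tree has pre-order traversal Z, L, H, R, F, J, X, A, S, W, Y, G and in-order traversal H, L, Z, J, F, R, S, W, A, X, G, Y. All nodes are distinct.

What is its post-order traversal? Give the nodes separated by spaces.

H L J F W S A G Y X R Z

The first element of pre-order is the root; it splits in-order into left and right subtrees.
Root Z: left subtree has 2 nodes {H, L}, right has 9 {J, F, R, S, W, A, X, G, Y}.
  Root L: left subtree has 1 node {H}, right has 0 { }.
  Root R: left subtree has 2 nodes {J, F}, right has 6 {S, W, A, X, G, Y}.
    Root F: left subtree has 1 node {J}, right has 0 { }.
    Root X: left subtree has 3 nodes {S, W, A}, right has 2 {G, Y}.
      Root A: left subtree has 2 nodes {S, W}, right has 0 { }.
        Root S: left subtree has 0 nodes { }, right has 1 {W}.
      Root Y: left subtree has 1 node {G}, right has 0 { }.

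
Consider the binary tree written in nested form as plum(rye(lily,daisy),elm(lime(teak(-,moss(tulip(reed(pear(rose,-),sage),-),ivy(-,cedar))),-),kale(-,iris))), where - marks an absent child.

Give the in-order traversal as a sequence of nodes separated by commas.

lily, rye, daisy, plum, teak, rose, pear, reed, sage, tulip, moss, ivy, cedar, lime, elm, kale, iris

In-order visits the left subtree, then the node, then the right subtree.
At plum: go left to rye.
  At rye: go left to lily.
    lily is a leaf — visit lily.
  Visit rye.
  At rye: go right to daisy.
    daisy is a leaf — visit daisy.
Visit plum.
At plum: go right to elm.
  At elm: go left to lime.
    At lime: go left to teak.
      At teak: no left child.
      Visit teak.
      At teak: go right to moss.
        At moss: go left to tulip.
          At tulip: go left to reed.
            At reed: go left to pear.
              At pear: go left to rose.
                rose is a leaf — visit rose.
              Visit pear.
              At pear: no right child.
            Visit reed.
            At reed: go right to sage.
              sage is a leaf — visit sage.
          Visit tulip.
          At tulip: no right child.
        Visit moss.
        At moss: go right to ivy.
          At ivy: no left child.
          Visit ivy.
          At ivy: go right to cedar.
            cedar is a leaf — visit cedar.
    Visit lime.
    At lime: no right child.
  Visit elm.
  At elm: go right to kale.
    At kale: no left child.
    Visit kale.
    At kale: go right to iris.
      iris is a leaf — visit iris.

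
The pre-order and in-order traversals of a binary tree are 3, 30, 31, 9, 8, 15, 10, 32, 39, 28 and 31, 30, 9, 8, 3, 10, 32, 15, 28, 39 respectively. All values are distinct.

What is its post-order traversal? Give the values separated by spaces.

31 8 9 30 32 10 28 39 15 3

The first element of pre-order is the root; it splits in-order into left and right subtrees.
Root 3: left subtree has 4 nodes {31, 30, 9, 8}, right has 5 {10, 32, 15, 28, 39}.
  Root 30: left subtree has 1 node {31}, right has 2 {9, 8}.
    Root 9: left subtree has 0 nodes { }, right has 1 {8}.
  Root 15: left subtree has 2 nodes {10, 32}, right has 2 {28, 39}.
    Root 10: left subtree has 0 nodes { }, right has 1 {32}.
    Root 39: left subtree has 1 node {28}, right has 0 { }.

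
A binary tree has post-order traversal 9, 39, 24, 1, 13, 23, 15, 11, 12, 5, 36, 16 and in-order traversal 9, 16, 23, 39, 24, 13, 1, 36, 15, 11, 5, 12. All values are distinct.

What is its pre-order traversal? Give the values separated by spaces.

The last element of post-order is the root; it splits in-order into left and right subtrees.
Root 16: left subtree has 1 node {9}, right has 10 {23, 39, 24, 13, 1, 36, 15, 11, 5, 12}.
  Root 36: left subtree has 5 nodes {23, 39, 24, 13, 1}, right has 4 {15, 11, 5, 12}.
    Root 23: left subtree has 0 nodes { }, right has 4 {39, 24, 13, 1}.
      Root 13: left subtree has 2 nodes {39, 24}, right has 1 {1}.
        Root 24: left subtree has 1 node {39}, right has 0 { }.
    Root 5: left subtree has 2 nodes {15, 11}, right has 1 {12}.
      Root 11: left subtree has 1 node {15}, right has 0 { }.

16 9 36 23 13 24 39 1 5 11 15 12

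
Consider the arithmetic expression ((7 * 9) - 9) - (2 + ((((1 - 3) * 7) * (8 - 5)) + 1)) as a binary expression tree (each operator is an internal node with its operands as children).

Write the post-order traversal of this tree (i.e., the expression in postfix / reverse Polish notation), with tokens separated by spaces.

Post-order on an expression tree gives postfix notation: for each operator, emit left operand, right operand, then the operator.

7 9 * 9 - 2 1 3 - 7 * 8 5 - * 1 + + -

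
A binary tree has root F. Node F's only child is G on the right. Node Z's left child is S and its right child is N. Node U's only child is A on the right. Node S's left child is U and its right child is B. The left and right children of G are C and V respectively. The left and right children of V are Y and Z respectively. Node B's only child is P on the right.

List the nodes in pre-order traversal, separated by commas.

F, G, C, V, Y, Z, S, U, A, B, P, N

Pre-order visits the node, then its left subtree, then its right subtree.
Visit F.
At F: no left child.
At F: go right to G.
  Visit G.
  At G: go left to C.
    C is a leaf — visit C.
  At G: go right to V.
    Visit V.
    At V: go left to Y.
      Y is a leaf — visit Y.
    At V: go right to Z.
      Visit Z.
      At Z: go left to S.
        Visit S.
        At S: go left to U.
          Visit U.
          At U: no left child.
          At U: go right to A.
            A is a leaf — visit A.
        At S: go right to B.
          Visit B.
          At B: no left child.
          At B: go right to P.
            P is a leaf — visit P.
      At Z: go right to N.
        N is a leaf — visit N.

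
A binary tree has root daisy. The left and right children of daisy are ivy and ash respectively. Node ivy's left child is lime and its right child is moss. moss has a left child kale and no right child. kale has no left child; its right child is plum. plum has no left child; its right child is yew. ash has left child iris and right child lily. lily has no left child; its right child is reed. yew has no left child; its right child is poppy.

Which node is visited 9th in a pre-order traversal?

Pre-order visits the node, then its left subtree, then its right subtree.
Visit daisy.
At daisy: go left to ivy.
  Visit ivy.
  At ivy: go left to lime.
    lime is a leaf — visit lime.
  At ivy: go right to moss.
    Visit moss.
    At moss: go left to kale.
      Visit kale.
      At kale: no left child.
      At kale: go right to plum.
        Visit plum.
        At plum: no left child.
        At plum: go right to yew.
          Visit yew.
          At yew: no left child.
          At yew: go right to poppy.
            poppy is a leaf — visit poppy.
    At moss: no right child.
At daisy: go right to ash.
  Visit ash.
  At ash: go left to iris.
    iris is a leaf — visit iris.
  At ash: go right to lily.
    Visit lily.
    At lily: no left child.
    At lily: go right to reed.
      reed is a leaf — visit reed.
Full pre-order sequence: daisy, ivy, lime, moss, kale, plum, yew, poppy, ash, iris, lily, reed.

ash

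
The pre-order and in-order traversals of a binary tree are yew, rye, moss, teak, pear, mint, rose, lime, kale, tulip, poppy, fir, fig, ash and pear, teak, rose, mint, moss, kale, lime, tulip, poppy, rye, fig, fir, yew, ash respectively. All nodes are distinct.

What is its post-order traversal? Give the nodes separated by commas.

The first element of pre-order is the root; it splits in-order into left and right subtrees.
Root yew: left subtree has 12 nodes {pear, teak, rose, mint, moss, kale, lime, tulip, poppy, rye, fig, fir}, right has 1 {ash}.
  Root rye: left subtree has 9 nodes {pear, teak, rose, mint, moss, kale, lime, tulip, poppy}, right has 2 {fig, fir}.
    Root moss: left subtree has 4 nodes {pear, teak, rose, mint}, right has 4 {kale, lime, tulip, poppy}.
      Root teak: left subtree has 1 node {pear}, right has 2 {rose, mint}.
        Root mint: left subtree has 1 node {rose}, right has 0 { }.
      Root lime: left subtree has 1 node {kale}, right has 2 {tulip, poppy}.
        Root tulip: left subtree has 0 nodes { }, right has 1 {poppy}.
    Root fir: left subtree has 1 node {fig}, right has 0 { }.

pear, rose, mint, teak, kale, poppy, tulip, lime, moss, fig, fir, rye, ash, yew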